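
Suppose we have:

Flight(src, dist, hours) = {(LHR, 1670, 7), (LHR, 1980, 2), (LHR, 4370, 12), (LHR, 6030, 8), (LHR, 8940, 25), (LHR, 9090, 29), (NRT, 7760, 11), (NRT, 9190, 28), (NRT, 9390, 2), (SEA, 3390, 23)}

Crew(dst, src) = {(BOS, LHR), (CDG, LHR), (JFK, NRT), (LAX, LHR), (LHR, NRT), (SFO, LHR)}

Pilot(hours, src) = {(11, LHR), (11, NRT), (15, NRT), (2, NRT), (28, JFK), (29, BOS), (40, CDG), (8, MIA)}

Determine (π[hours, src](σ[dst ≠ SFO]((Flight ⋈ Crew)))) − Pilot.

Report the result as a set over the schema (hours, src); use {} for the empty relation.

Flight ⋈ Crew (natural join on src): {(LHR, 1670, 7, BOS), (LHR, 1670, 7, CDG), (LHR, 1670, 7, LAX), (LHR, 1670, 7, SFO), (LHR, 1980, 2, BOS), (LHR, 1980, 2, CDG), (LHR, 1980, 2, LAX), (LHR, 1980, 2, SFO), (LHR, 4370, 12, BOS), (LHR, 4370, 12, CDG), (LHR, 4370, 12, LAX), (LHR, 4370, 12, SFO), (LHR, 6030, 8, BOS), (LHR, 6030, 8, CDG), (LHR, 6030, 8, LAX), (LHR, 6030, 8, SFO), (LHR, 8940, 25, BOS), (LHR, 8940, 25, CDG), (LHR, 8940, 25, LAX), (LHR, 8940, 25, SFO), (LHR, 9090, 29, BOS), (LHR, 9090, 29, CDG), (LHR, 9090, 29, LAX), (LHR, 9090, 29, SFO), (NRT, 7760, 11, JFK), (NRT, 7760, 11, LHR), (NRT, 9190, 28, JFK), (NRT, 9190, 28, LHR), (NRT, 9390, 2, JFK), (NRT, 9390, 2, LHR)}
Selection dst ≠ SFO: {(LHR, 1670, 7, BOS), (LHR, 1670, 7, CDG), (LHR, 1670, 7, LAX), (LHR, 1980, 2, BOS), (LHR, 1980, 2, CDG), (LHR, 1980, 2, LAX), (LHR, 4370, 12, BOS), (LHR, 4370, 12, CDG), (LHR, 4370, 12, LAX), (LHR, 6030, 8, BOS), (LHR, 6030, 8, CDG), (LHR, 6030, 8, LAX), (LHR, 8940, 25, BOS), (LHR, 8940, 25, CDG), (LHR, 8940, 25, LAX), (LHR, 9090, 29, BOS), (LHR, 9090, 29, CDG), (LHR, 9090, 29, LAX), (NRT, 7760, 11, JFK), (NRT, 7760, 11, LHR), (NRT, 9190, 28, JFK), (NRT, 9190, 28, LHR), (NRT, 9390, 2, JFK), (NRT, 9390, 2, LHR)}
π_{hours, src} gives {(11, NRT), (12, LHR), (2, LHR), (2, NRT), (25, LHR), (28, NRT), (29, LHR), (7, LHR), (8, LHR)} (15 duplicate(s) eliminated).
Set difference of the two operands is {(12, LHR), (2, LHR), (25, LHR), (28, NRT), (29, LHR), (7, LHR), (8, LHR)}.

{(12, LHR), (2, LHR), (25, LHR), (28, NRT), (29, LHR), (7, LHR), (8, LHR)}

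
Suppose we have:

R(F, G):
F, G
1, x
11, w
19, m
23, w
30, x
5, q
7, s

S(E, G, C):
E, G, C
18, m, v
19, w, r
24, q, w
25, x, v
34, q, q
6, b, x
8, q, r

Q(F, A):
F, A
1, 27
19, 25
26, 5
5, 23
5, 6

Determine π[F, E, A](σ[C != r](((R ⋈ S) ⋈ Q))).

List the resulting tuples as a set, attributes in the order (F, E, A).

{(1, 25, 27), (19, 18, 25), (5, 24, 23), (5, 24, 6), (5, 34, 23), (5, 34, 6)}

Natural join on G: {(1, x, 25, v), (11, w, 19, r), (19, m, 18, v), (23, w, 19, r), (30, x, 25, v), (5, q, 24, w), (5, q, 34, q), (5, q, 8, r)}
Natural join on F: {(1, x, 25, v, 27), (19, m, 18, v, 25), (5, q, 24, w, 23), (5, q, 24, w, 6), (5, q, 34, q, 23), (5, q, 34, q, 6), (5, q, 8, r, 23), (5, q, 8, r, 6)}
Selection C != r: {(1, x, 25, v, 27), (19, m, 18, v, 25), (5, q, 24, w, 23), (5, q, 24, w, 6), (5, q, 34, q, 23), (5, q, 34, q, 6)}
Projecting to F, E, A: {(1, 25, 27), (19, 18, 25), (5, 24, 23), (5, 24, 6), (5, 34, 23), (5, 34, 6)}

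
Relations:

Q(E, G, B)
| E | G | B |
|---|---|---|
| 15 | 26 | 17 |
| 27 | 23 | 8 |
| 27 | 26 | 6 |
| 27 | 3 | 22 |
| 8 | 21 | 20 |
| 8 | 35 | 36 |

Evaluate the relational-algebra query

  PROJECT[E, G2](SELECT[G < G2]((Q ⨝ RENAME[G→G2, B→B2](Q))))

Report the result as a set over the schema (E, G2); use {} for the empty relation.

ρ[G→G2, B→B2]: schema becomes (E, G2, B2); tuples unchanged.
Q ⋈ RENAME[G→G2, B→B2](Q) (natural join on E): {(15, 26, 17, 26, 17), (27, 23, 8, 23, 8), (27, 23, 8, 26, 6), (27, 23, 8, 3, 22), (27, 26, 6, 23, 8), (27, 26, 6, 26, 6), (27, 26, 6, 3, 22), (27, 3, 22, 23, 8), (27, 3, 22, 26, 6), (27, 3, 22, 3, 22), (8, 21, 20, 21, 20), (8, 21, 20, 35, 36), (8, 35, 36, 21, 20), (8, 35, 36, 35, 36)}
Selection G < G2: {(27, 23, 8, 26, 6), (27, 3, 22, 23, 8), (27, 3, 22, 26, 6), (8, 21, 20, 35, 36)}
Keep only column(s) E, G2 (1 duplicate(s) eliminated): {(27, 23), (27, 26), (8, 35)}

{(27, 23), (27, 26), (8, 35)}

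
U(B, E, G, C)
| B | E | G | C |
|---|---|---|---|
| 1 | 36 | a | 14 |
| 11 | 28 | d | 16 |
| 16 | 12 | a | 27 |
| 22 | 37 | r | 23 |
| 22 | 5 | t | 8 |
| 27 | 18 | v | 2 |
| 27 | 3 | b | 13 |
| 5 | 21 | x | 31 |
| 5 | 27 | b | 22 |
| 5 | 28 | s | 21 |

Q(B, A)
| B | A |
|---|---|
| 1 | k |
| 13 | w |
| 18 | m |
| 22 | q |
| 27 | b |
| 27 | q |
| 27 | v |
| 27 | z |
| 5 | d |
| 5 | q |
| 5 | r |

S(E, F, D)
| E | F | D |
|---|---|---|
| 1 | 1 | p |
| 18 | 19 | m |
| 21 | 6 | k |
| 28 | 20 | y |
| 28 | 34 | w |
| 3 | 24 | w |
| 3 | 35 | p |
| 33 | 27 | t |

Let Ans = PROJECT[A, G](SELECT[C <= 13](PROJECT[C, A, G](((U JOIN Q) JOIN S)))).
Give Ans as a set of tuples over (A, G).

Joining U and Q on B yields {(1, 36, a, 14, k), (22, 37, r, 23, q), (22, 5, t, 8, q), (27, 18, v, 2, b), (27, 18, v, 2, q), (27, 18, v, 2, v), (27, 18, v, 2, z), (27, 3, b, 13, b), (27, 3, b, 13, q), (27, 3, b, 13, v), (27, 3, b, 13, z), (5, 21, x, 31, d), (5, 21, x, 31, q), (5, 21, x, 31, r), (5, 27, b, 22, d), (5, 27, b, 22, q), (5, 27, b, 22, r), (5, 28, s, 21, d), (5, 28, s, 21, q), (5, 28, s, 21, r)}.
Joining (U JOIN Q) and S on E yields {(27, 18, v, 2, b, 19, m), (27, 18, v, 2, q, 19, m), (27, 18, v, 2, v, 19, m), (27, 18, v, 2, z, 19, m), (27, 3, b, 13, b, 24, w), (27, 3, b, 13, b, 35, p), (27, 3, b, 13, q, 24, w), (27, 3, b, 13, q, 35, p), (27, 3, b, 13, v, 24, w), (27, 3, b, 13, v, 35, p), (27, 3, b, 13, z, 24, w), (27, 3, b, 13, z, 35, p), (5, 21, x, 31, d, 6, k), (5, 21, x, 31, q, 6, k), (5, 21, x, 31, r, 6, k), (5, 28, s, 21, d, 20, y), (5, 28, s, 21, d, 34, w), (5, 28, s, 21, q, 20, y), (5, 28, s, 21, q, 34, w), (5, 28, s, 21, r, 20, y), (5, 28, s, 21, r, 34, w)}.
π[C, A, G]: project onto (C, A, G) (7 duplicate(s) eliminated) → {(13, b, b), (13, q, b), (13, v, b), (13, z, b), (2, b, v), (2, q, v), (2, v, v), (2, z, v), (21, d, s), (21, q, s), (21, r, s), (31, d, x), (31, q, x), (31, r, x)}
Filtering on C <= 13 leaves {(13, b, b), (13, q, b), (13, v, b), (13, z, b), (2, b, v), (2, q, v), (2, v, v), (2, z, v)}.
π[A, G]: project onto (A, G) → {(b, b), (b, v), (q, b), (q, v), (v, b), (v, v), (z, b), (z, v)}

{(b, b), (b, v), (q, b), (q, v), (v, b), (v, v), (z, b), (z, v)}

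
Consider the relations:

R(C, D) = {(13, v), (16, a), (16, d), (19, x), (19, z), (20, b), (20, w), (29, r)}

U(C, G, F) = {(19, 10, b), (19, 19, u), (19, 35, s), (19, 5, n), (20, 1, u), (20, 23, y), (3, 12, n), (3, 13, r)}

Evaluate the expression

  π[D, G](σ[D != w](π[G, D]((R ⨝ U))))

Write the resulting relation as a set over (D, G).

{(b, 1), (b, 23), (x, 10), (x, 19), (x, 35), (x, 5), (z, 10), (z, 19), (z, 35), (z, 5)}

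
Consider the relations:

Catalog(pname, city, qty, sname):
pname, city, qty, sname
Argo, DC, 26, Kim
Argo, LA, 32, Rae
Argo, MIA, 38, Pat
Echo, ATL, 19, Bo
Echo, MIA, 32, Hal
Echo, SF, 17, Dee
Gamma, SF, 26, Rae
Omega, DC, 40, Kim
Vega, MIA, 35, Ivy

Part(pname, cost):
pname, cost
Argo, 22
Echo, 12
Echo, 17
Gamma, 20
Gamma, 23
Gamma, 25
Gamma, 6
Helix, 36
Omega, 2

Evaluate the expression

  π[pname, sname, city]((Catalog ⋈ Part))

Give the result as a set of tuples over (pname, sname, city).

Joining Catalog and Part on pname yields {(Argo, DC, 26, Kim, 22), (Argo, LA, 32, Rae, 22), (Argo, MIA, 38, Pat, 22), (Echo, ATL, 19, Bo, 12), (Echo, ATL, 19, Bo, 17), (Echo, MIA, 32, Hal, 12), (Echo, MIA, 32, Hal, 17), (Echo, SF, 17, Dee, 12), (Echo, SF, 17, Dee, 17), (Gamma, SF, 26, Rae, 20), (Gamma, SF, 26, Rae, 23), (Gamma, SF, 26, Rae, 25), (Gamma, SF, 26, Rae, 6), (Omega, DC, 40, Kim, 2)}.
π[pname, sname, city]: project onto (pname, sname, city) (6 duplicate(s) eliminated) → {(Argo, Kim, DC), (Argo, Pat, MIA), (Argo, Rae, LA), (Echo, Bo, ATL), (Echo, Dee, SF), (Echo, Hal, MIA), (Gamma, Rae, SF), (Omega, Kim, DC)}

{(Argo, Kim, DC), (Argo, Pat, MIA), (Argo, Rae, LA), (Echo, Bo, ATL), (Echo, Dee, SF), (Echo, Hal, MIA), (Gamma, Rae, SF), (Omega, Kim, DC)}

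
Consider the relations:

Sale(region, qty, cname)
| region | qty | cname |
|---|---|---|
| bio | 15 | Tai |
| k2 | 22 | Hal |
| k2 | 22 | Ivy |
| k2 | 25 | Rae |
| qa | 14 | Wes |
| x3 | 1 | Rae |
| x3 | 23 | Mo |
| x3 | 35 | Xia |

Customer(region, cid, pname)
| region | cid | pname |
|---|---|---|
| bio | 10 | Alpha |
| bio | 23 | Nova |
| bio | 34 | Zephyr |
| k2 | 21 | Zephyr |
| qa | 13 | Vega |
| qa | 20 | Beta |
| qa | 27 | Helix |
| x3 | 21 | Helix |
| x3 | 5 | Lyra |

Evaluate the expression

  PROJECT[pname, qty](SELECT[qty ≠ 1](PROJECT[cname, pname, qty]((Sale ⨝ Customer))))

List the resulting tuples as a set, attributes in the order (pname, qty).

{(Alpha, 15), (Beta, 14), (Helix, 14), (Helix, 23), (Helix, 35), (Lyra, 23), (Lyra, 35), (Nova, 15), (Vega, 14), (Zephyr, 15), (Zephyr, 22), (Zephyr, 25)}

Joining Sale and Customer on region yields {(bio, 15, Tai, 10, Alpha), (bio, 15, Tai, 23, Nova), (bio, 15, Tai, 34, Zephyr), (k2, 22, Hal, 21, Zephyr), (k2, 22, Ivy, 21, Zephyr), (k2, 25, Rae, 21, Zephyr), (qa, 14, Wes, 13, Vega), (qa, 14, Wes, 20, Beta), (qa, 14, Wes, 27, Helix), (x3, 1, Rae, 21, Helix), (x3, 1, Rae, 5, Lyra), (x3, 23, Mo, 21, Helix), (x3, 23, Mo, 5, Lyra), (x3, 35, Xia, 21, Helix), (x3, 35, Xia, 5, Lyra)}.
Projecting to cname, pname, qty: {(Hal, Zephyr, 22), (Ivy, Zephyr, 22), (Mo, Helix, 23), (Mo, Lyra, 23), (Rae, Helix, 1), (Rae, Lyra, 1), (Rae, Zephyr, 25), (Tai, Alpha, 15), (Tai, Nova, 15), (Tai, Zephyr, 15), (Wes, Beta, 14), (Wes, Helix, 14), (Wes, Vega, 14), (Xia, Helix, 35), (Xia, Lyra, 35)}
σ[qty ≠ 1]: keep tuples satisfying qty ≠ 1 → {(Hal, Zephyr, 22), (Ivy, Zephyr, 22), (Mo, Helix, 23), (Mo, Lyra, 23), (Rae, Zephyr, 25), (Tai, Alpha, 15), (Tai, Nova, 15), (Tai, Zephyr, 15), (Wes, Beta, 14), (Wes, Helix, 14), (Wes, Vega, 14), (Xia, Helix, 35), (Xia, Lyra, 35)}
Projecting to pname, qty (1 duplicate(s) eliminated): {(Alpha, 15), (Beta, 14), (Helix, 14), (Helix, 23), (Helix, 35), (Lyra, 23), (Lyra, 35), (Nova, 15), (Vega, 14), (Zephyr, 15), (Zephyr, 22), (Zephyr, 25)}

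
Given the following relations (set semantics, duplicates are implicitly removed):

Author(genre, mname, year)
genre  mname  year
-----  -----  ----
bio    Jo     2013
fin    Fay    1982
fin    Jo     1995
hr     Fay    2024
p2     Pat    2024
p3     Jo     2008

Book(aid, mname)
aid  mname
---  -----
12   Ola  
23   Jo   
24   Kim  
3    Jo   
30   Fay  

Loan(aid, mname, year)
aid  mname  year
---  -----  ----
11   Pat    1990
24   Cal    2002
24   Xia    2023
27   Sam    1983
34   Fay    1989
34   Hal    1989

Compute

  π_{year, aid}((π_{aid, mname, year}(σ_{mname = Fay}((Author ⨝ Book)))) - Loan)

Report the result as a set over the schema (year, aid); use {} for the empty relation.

{(1982, 30), (2024, 30)}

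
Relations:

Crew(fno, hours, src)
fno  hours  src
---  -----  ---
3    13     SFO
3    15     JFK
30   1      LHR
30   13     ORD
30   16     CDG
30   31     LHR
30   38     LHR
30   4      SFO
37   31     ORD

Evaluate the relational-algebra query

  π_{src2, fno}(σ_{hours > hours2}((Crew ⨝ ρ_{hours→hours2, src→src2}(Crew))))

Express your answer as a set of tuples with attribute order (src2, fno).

{(CDG, 30), (LHR, 30), (ORD, 30), (SFO, 3), (SFO, 30)}

ρ[hours→hours2, src→src2]: schema becomes (fno, hours2, src2); tuples unchanged.
Joining Crew and ρ_{hours→hours2, src→src2}(Crew) on fno yields {(3, 13, SFO, 13, SFO), (3, 13, SFO, 15, JFK), (3, 15, JFK, 13, SFO), (3, 15, JFK, 15, JFK), (30, 1, LHR, 1, LHR), (30, 1, LHR, 13, ORD), (30, 1, LHR, 16, CDG), (30, 1, LHR, 31, LHR), (30, 1, LHR, 38, LHR), (30, 1, LHR, 4, SFO), (30, 13, ORD, 1, LHR), (30, 13, ORD, 13, ORD), (30, 13, ORD, 16, CDG), (30, 13, ORD, 31, LHR), (30, 13, ORD, 38, LHR), (30, 13, ORD, 4, SFO), (30, 16, CDG, 1, LHR), (30, 16, CDG, 13, ORD), (30, 16, CDG, 16, CDG), (30, 16, CDG, 31, LHR), (30, 16, CDG, 38, LHR), (30, 16, CDG, 4, SFO), (30, 31, LHR, 1, LHR), (30, 31, LHR, 13, ORD), (30, 31, LHR, 16, CDG), (30, 31, LHR, 31, LHR), (30, 31, LHR, 38, LHR), (30, 31, LHR, 4, SFO), (30, 38, LHR, 1, LHR), (30, 38, LHR, 13, ORD), (30, 38, LHR, 16, CDG), (30, 38, LHR, 31, LHR), (30, 38, LHR, 38, LHR), (30, 38, LHR, 4, SFO), (30, 4, SFO, 1, LHR), (30, 4, SFO, 13, ORD), (30, 4, SFO, 16, CDG), (30, 4, SFO, 31, LHR), (30, 4, SFO, 38, LHR), (30, 4, SFO, 4, SFO), (37, 31, ORD, 31, ORD)}.
Selection hours > hours2: {(3, 15, JFK, 13, SFO), (30, 13, ORD, 1, LHR), (30, 13, ORD, 4, SFO), (30, 16, CDG, 1, LHR), (30, 16, CDG, 13, ORD), (30, 16, CDG, 4, SFO), (30, 31, LHR, 1, LHR), (30, 31, LHR, 13, ORD), (30, 31, LHR, 16, CDG), (30, 31, LHR, 4, SFO), (30, 38, LHR, 1, LHR), (30, 38, LHR, 13, ORD), (30, 38, LHR, 16, CDG), (30, 38, LHR, 31, LHR), (30, 38, LHR, 4, SFO), (30, 4, SFO, 1, LHR)}
π_{src2, fno} gives {(CDG, 30), (LHR, 30), (ORD, 30), (SFO, 3), (SFO, 30)} (11 duplicate(s) eliminated).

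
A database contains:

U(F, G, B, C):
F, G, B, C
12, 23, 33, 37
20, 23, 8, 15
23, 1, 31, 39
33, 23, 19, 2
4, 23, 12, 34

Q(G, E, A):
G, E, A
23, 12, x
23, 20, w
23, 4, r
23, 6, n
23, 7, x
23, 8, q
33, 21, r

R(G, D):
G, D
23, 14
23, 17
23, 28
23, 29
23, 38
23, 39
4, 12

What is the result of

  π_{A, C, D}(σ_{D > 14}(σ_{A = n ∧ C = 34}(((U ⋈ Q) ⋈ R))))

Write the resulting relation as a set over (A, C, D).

{(n, 34, 17), (n, 34, 28), (n, 34, 29), (n, 34, 38), (n, 34, 39)}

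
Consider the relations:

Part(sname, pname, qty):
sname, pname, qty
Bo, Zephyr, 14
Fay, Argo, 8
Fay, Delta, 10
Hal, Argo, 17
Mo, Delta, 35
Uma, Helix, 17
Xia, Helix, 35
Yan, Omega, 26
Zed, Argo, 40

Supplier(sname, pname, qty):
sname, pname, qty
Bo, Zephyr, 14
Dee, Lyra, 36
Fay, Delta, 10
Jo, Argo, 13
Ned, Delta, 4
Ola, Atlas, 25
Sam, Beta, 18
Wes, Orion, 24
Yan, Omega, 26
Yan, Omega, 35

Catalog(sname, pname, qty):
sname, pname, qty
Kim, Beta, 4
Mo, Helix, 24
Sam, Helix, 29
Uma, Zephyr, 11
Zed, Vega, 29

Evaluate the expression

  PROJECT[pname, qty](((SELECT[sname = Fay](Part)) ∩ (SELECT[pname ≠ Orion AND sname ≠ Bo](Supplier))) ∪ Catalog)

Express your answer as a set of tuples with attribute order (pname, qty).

Filtering on sname = Fay leaves {(Fay, Argo, 8), (Fay, Delta, 10)}.
Filtering on pname ≠ Orion AND sname ≠ Bo leaves {(Dee, Lyra, 36), (Fay, Delta, 10), (Jo, Argo, 13), (Ned, Delta, 4), (Ola, Atlas, 25), (Sam, Beta, 18), (Yan, Omega, 26), (Yan, Omega, 35)}.
Intersection: {(Fay, Argo, 8), (Fay, Delta, 10)} with {(Dee, Lyra, 36), (Fay, Delta, 10), (Jo, Argo, 13), (Ned, Delta, 4), (Ola, Atlas, 25), (Sam, Beta, 18), (Yan, Omega, 26), (Yan, Omega, 35)} → {(Fay, Delta, 10)}
Union: {(Fay, Delta, 10)} with {(Kim, Beta, 4), (Mo, Helix, 24), (Sam, Helix, 29), (Uma, Zephyr, 11), (Zed, Vega, 29)} → {(Fay, Delta, 10), (Kim, Beta, 4), (Mo, Helix, 24), (Sam, Helix, 29), (Uma, Zephyr, 11), (Zed, Vega, 29)}
Keep only column(s) pname, qty: {(Beta, 4), (Delta, 10), (Helix, 24), (Helix, 29), (Vega, 29), (Zephyr, 11)}

{(Beta, 4), (Delta, 10), (Helix, 24), (Helix, 29), (Vega, 29), (Zephyr, 11)}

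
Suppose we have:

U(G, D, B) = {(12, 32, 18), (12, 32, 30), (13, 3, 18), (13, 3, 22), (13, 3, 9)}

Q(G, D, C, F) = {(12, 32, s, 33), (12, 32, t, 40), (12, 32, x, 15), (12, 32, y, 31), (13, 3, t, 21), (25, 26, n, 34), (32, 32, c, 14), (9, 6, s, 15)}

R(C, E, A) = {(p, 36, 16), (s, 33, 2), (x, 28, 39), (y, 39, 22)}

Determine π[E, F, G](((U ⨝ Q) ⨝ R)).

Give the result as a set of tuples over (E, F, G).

{(28, 15, 12), (33, 33, 12), (39, 31, 12)}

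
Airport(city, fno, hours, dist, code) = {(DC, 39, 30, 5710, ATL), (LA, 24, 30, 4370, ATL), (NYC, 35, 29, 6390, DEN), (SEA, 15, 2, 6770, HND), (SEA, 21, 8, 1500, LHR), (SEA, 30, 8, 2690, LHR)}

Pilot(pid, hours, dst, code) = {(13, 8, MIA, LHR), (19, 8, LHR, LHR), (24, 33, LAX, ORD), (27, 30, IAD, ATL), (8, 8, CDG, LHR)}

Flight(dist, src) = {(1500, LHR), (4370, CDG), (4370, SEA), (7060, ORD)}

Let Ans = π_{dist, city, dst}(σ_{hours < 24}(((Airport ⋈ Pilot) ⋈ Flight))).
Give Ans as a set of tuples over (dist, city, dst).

Natural join on hours, code: {(DC, 39, 30, 5710, ATL, 27, IAD), (LA, 24, 30, 4370, ATL, 27, IAD), (SEA, 21, 8, 1500, LHR, 13, MIA), (SEA, 21, 8, 1500, LHR, 19, LHR), (SEA, 21, 8, 1500, LHR, 8, CDG), (SEA, 30, 8, 2690, LHR, 13, MIA), (SEA, 30, 8, 2690, LHR, 19, LHR), (SEA, 30, 8, 2690, LHR, 8, CDG)}
Natural join on dist: {(LA, 24, 30, 4370, ATL, 27, IAD, CDG), (LA, 24, 30, 4370, ATL, 27, IAD, SEA), (SEA, 21, 8, 1500, LHR, 13, MIA, LHR), (SEA, 21, 8, 1500, LHR, 19, LHR, LHR), (SEA, 21, 8, 1500, LHR, 8, CDG, LHR)}
Apply σ_{hours < 24}; surviving tuples: {(SEA, 21, 8, 1500, LHR, 13, MIA, LHR), (SEA, 21, 8, 1500, LHR, 19, LHR, LHR), (SEA, 21, 8, 1500, LHR, 8, CDG, LHR)}
π_{dist, city, dst} gives {(1500, SEA, CDG), (1500, SEA, LHR), (1500, SEA, MIA)}.

{(1500, SEA, CDG), (1500, SEA, LHR), (1500, SEA, MIA)}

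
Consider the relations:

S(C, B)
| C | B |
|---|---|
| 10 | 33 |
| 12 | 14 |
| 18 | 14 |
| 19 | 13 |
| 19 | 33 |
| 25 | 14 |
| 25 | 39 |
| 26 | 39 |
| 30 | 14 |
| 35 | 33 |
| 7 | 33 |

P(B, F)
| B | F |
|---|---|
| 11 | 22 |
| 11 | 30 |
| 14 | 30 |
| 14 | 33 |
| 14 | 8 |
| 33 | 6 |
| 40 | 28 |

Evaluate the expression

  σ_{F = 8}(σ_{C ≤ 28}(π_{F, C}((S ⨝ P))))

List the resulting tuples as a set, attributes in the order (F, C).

{(8, 12), (8, 18), (8, 25)}

Natural join on B: {(10, 33, 6), (12, 14, 30), (12, 14, 33), (12, 14, 8), (18, 14, 30), (18, 14, 33), (18, 14, 8), (19, 33, 6), (25, 14, 30), (25, 14, 33), (25, 14, 8), (30, 14, 30), (30, 14, 33), (30, 14, 8), (35, 33, 6), (7, 33, 6)}
π_{F, C} gives {(30, 12), (30, 18), (30, 25), (30, 30), (33, 12), (33, 18), (33, 25), (33, 30), (6, 10), (6, 19), (6, 35), (6, 7), (8, 12), (8, 18), (8, 25), (8, 30)}.
Selection C ≤ 28: {(30, 12), (30, 18), (30, 25), (33, 12), (33, 18), (33, 25), (6, 10), (6, 19), (6, 7), (8, 12), (8, 18), (8, 25)}
Selection F = 8: {(8, 12), (8, 18), (8, 25)}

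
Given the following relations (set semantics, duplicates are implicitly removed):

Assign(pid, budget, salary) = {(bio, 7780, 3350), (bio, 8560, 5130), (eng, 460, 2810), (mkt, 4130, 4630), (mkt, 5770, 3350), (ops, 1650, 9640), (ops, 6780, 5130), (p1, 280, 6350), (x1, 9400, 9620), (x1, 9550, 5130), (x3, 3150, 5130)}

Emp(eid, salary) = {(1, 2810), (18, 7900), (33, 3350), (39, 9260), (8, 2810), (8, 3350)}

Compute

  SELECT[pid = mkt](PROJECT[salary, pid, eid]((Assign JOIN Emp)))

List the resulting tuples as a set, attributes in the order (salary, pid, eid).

Joining Assign and Emp on salary yields {(bio, 7780, 3350, 33), (bio, 7780, 3350, 8), (eng, 460, 2810, 1), (eng, 460, 2810, 8), (mkt, 5770, 3350, 33), (mkt, 5770, 3350, 8)}.
Keep only column(s) salary, pid, eid: {(2810, eng, 1), (2810, eng, 8), (3350, bio, 33), (3350, bio, 8), (3350, mkt, 33), (3350, mkt, 8)}
σ[pid = mkt]: keep tuples satisfying pid = mkt → {(3350, mkt, 33), (3350, mkt, 8)}

{(3350, mkt, 33), (3350, mkt, 8)}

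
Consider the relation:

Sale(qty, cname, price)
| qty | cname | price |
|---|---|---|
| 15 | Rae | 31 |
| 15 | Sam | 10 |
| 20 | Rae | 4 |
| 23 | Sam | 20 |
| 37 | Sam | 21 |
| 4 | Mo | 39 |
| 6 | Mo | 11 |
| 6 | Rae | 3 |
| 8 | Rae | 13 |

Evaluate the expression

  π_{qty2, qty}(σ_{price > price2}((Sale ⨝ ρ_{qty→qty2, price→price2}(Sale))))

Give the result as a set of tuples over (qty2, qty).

{(15, 23), (15, 37), (20, 15), (20, 8), (23, 37), (6, 15), (6, 20), (6, 4), (6, 8), (8, 15)}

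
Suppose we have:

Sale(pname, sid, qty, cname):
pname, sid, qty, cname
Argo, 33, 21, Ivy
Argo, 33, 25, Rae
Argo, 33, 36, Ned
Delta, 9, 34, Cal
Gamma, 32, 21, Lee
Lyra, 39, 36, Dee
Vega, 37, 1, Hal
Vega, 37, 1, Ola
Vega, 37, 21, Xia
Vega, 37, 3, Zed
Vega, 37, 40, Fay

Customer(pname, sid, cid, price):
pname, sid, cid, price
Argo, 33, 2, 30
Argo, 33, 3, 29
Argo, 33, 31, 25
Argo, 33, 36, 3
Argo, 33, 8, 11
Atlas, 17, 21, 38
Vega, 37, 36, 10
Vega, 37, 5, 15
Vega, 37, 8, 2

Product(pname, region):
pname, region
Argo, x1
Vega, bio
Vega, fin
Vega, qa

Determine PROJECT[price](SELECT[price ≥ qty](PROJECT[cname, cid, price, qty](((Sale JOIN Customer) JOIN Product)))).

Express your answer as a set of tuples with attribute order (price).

{10, 15, 2, 25, 29, 30}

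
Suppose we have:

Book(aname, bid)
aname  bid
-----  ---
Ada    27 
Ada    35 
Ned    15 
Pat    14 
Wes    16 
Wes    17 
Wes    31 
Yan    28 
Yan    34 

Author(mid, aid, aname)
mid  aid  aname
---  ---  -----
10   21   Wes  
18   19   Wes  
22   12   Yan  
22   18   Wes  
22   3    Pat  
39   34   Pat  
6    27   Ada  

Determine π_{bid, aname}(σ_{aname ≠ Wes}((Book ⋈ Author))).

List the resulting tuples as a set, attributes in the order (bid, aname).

{(14, Pat), (27, Ada), (28, Yan), (34, Yan), (35, Ada)}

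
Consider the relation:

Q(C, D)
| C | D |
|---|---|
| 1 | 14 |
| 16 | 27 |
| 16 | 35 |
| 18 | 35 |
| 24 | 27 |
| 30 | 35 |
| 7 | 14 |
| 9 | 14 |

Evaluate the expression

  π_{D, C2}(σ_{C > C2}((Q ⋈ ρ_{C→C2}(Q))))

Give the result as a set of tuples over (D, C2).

{(14, 1), (14, 7), (27, 16), (35, 16), (35, 18)}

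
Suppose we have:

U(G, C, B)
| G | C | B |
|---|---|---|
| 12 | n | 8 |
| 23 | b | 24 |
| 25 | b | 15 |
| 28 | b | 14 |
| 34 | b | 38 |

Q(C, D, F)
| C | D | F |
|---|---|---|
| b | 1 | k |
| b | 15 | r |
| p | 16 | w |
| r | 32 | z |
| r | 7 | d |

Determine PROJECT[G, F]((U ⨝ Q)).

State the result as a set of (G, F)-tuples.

{(23, k), (23, r), (25, k), (25, r), (28, k), (28, r), (34, k), (34, r)}

Natural join on C: {(23, b, 24, 1, k), (23, b, 24, 15, r), (25, b, 15, 1, k), (25, b, 15, 15, r), (28, b, 14, 1, k), (28, b, 14, 15, r), (34, b, 38, 1, k), (34, b, 38, 15, r)}
π[G, F]: project onto (G, F) → {(23, k), (23, r), (25, k), (25, r), (28, k), (28, r), (34, k), (34, r)}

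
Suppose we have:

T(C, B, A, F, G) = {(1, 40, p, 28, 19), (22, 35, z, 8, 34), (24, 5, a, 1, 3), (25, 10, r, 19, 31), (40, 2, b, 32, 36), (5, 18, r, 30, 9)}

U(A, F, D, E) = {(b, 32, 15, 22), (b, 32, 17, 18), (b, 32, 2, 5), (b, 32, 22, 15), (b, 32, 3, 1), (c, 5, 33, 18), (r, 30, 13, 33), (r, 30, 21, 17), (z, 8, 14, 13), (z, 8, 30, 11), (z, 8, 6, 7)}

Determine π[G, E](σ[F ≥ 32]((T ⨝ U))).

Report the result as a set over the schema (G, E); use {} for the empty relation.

Natural join on A, F: {(22, 35, z, 8, 34, 14, 13), (22, 35, z, 8, 34, 30, 11), (22, 35, z, 8, 34, 6, 7), (40, 2, b, 32, 36, 15, 22), (40, 2, b, 32, 36, 17, 18), (40, 2, b, 32, 36, 2, 5), (40, 2, b, 32, 36, 22, 15), (40, 2, b, 32, 36, 3, 1), (5, 18, r, 30, 9, 13, 33), (5, 18, r, 30, 9, 21, 17)}
Filtering on F ≥ 32 leaves {(40, 2, b, 32, 36, 15, 22), (40, 2, b, 32, 36, 17, 18), (40, 2, b, 32, 36, 2, 5), (40, 2, b, 32, 36, 22, 15), (40, 2, b, 32, 36, 3, 1)}.
Keep only column(s) G, E: {(36, 1), (36, 15), (36, 18), (36, 22), (36, 5)}

{(36, 1), (36, 15), (36, 18), (36, 22), (36, 5)}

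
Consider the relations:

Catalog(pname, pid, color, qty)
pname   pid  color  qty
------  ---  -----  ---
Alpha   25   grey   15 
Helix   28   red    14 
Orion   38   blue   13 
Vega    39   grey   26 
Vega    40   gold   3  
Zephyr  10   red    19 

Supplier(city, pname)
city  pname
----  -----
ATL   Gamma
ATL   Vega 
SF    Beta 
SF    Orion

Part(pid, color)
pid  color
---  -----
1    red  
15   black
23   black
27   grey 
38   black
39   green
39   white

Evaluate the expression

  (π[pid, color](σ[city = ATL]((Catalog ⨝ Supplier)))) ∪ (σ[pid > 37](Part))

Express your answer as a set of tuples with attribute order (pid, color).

{(38, black), (39, green), (39, grey), (39, white), (40, gold)}

Catalog ⋈ Supplier (natural join on pname): {(Orion, 38, blue, 13, SF), (Vega, 39, grey, 26, ATL), (Vega, 40, gold, 3, ATL)}
Apply σ_{city = ATL}; surviving tuples: {(Vega, 39, grey, 26, ATL), (Vega, 40, gold, 3, ATL)}
Keep only column(s) pid, color: {(39, grey), (40, gold)}
Apply σ_{pid > 37}; surviving tuples: {(38, black), (39, green), (39, white)}
Taking the union: {(38, black), (39, green), (39, grey), (39, white), (40, gold)}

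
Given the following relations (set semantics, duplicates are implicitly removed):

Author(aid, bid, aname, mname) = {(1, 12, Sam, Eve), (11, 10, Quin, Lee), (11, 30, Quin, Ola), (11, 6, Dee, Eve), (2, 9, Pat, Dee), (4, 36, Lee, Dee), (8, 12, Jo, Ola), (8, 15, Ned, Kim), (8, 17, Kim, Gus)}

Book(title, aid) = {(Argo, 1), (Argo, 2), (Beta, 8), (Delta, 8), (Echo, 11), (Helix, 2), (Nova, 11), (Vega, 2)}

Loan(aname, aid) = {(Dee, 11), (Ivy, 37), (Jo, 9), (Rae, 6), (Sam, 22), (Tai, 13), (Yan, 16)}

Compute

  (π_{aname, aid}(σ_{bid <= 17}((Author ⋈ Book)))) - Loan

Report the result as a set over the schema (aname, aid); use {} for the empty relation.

Author ⋈ Book (natural join on aid): {(1, 12, Sam, Eve, Argo), (11, 10, Quin, Lee, Echo), (11, 10, Quin, Lee, Nova), (11, 30, Quin, Ola, Echo), (11, 30, Quin, Ola, Nova), (11, 6, Dee, Eve, Echo), (11, 6, Dee, Eve, Nova), (2, 9, Pat, Dee, Argo), (2, 9, Pat, Dee, Helix), (2, 9, Pat, Dee, Vega), (8, 12, Jo, Ola, Beta), (8, 12, Jo, Ola, Delta), (8, 15, Ned, Kim, Beta), (8, 15, Ned, Kim, Delta), (8, 17, Kim, Gus, Beta), (8, 17, Kim, Gus, Delta)}
σ[bid <= 17]: keep tuples satisfying bid <= 17 → {(1, 12, Sam, Eve, Argo), (11, 10, Quin, Lee, Echo), (11, 10, Quin, Lee, Nova), (11, 6, Dee, Eve, Echo), (11, 6, Dee, Eve, Nova), (2, 9, Pat, Dee, Argo), (2, 9, Pat, Dee, Helix), (2, 9, Pat, Dee, Vega), (8, 12, Jo, Ola, Beta), (8, 12, Jo, Ola, Delta), (8, 15, Ned, Kim, Beta), (8, 15, Ned, Kim, Delta), (8, 17, Kim, Gus, Beta), (8, 17, Kim, Gus, Delta)}
Keep only column(s) aname, aid (7 duplicate(s) eliminated): {(Dee, 11), (Jo, 8), (Kim, 8), (Ned, 8), (Pat, 2), (Quin, 11), (Sam, 1)}
Set difference of the two operands is {(Jo, 8), (Kim, 8), (Ned, 8), (Pat, 2), (Quin, 11), (Sam, 1)}.

{(Jo, 8), (Kim, 8), (Ned, 8), (Pat, 2), (Quin, 11), (Sam, 1)}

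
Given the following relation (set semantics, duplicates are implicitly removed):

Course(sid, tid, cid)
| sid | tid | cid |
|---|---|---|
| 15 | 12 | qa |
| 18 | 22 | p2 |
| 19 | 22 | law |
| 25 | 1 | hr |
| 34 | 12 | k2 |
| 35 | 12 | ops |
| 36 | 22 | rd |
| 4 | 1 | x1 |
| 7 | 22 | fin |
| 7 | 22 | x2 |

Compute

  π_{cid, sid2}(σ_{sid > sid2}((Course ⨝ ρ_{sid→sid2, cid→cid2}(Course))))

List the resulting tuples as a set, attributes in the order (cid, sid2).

{(hr, 4), (k2, 15), (law, 18), (law, 7), (ops, 15), (ops, 34), (p2, 7), (rd, 18), (rd, 19), (rd, 7)}

ρ[sid→sid2, cid→cid2]: schema becomes (sid2, tid, cid2); tuples unchanged.
Natural join on tid: {(15, 12, qa, 15, qa), (15, 12, qa, 34, k2), (15, 12, qa, 35, ops), (18, 22, p2, 18, p2), (18, 22, p2, 19, law), (18, 22, p2, 36, rd), (18, 22, p2, 7, fin), (18, 22, p2, 7, x2), (19, 22, law, 18, p2), (19, 22, law, 19, law), (19, 22, law, 36, rd), (19, 22, law, 7, fin), (19, 22, law, 7, x2), (25, 1, hr, 25, hr), (25, 1, hr, 4, x1), (34, 12, k2, 15, qa), (34, 12, k2, 34, k2), (34, 12, k2, 35, ops), (35, 12, ops, 15, qa), (35, 12, ops, 34, k2), (35, 12, ops, 35, ops), (36, 22, rd, 18, p2), (36, 22, rd, 19, law), (36, 22, rd, 36, rd), (36, 22, rd, 7, fin), (36, 22, rd, 7, x2), (4, 1, x1, 25, hr), (4, 1, x1, 4, x1), (7, 22, fin, 18, p2), (7, 22, fin, 19, law), (7, 22, fin, 36, rd), (7, 22, fin, 7, fin), (7, 22, fin, 7, x2), (7, 22, x2, 18, p2), (7, 22, x2, 19, law), (7, 22, x2, 36, rd), (7, 22, x2, 7, fin), (7, 22, x2, 7, x2)}
Apply σ_{sid > sid2}; surviving tuples: {(18, 22, p2, 7, fin), (18, 22, p2, 7, x2), (19, 22, law, 18, p2), (19, 22, law, 7, fin), (19, 22, law, 7, x2), (25, 1, hr, 4, x1), (34, 12, k2, 15, qa), (35, 12, ops, 15, qa), (35, 12, ops, 34, k2), (36, 22, rd, 18, p2), (36, 22, rd, 19, law), (36, 22, rd, 7, fin), (36, 22, rd, 7, x2)}
π_{cid, sid2} gives {(hr, 4), (k2, 15), (law, 18), (law, 7), (ops, 15), (ops, 34), (p2, 7), (rd, 18), (rd, 19), (rd, 7)} (3 duplicate(s) eliminated).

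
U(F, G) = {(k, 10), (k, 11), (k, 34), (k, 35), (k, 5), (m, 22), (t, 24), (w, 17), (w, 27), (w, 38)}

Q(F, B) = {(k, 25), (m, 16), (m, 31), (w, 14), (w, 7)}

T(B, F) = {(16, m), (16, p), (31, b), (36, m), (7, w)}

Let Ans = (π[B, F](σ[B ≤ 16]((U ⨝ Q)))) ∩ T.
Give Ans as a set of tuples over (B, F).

{(16, m), (7, w)}

Joining U and Q on F yields {(k, 10, 25), (k, 11, 25), (k, 34, 25), (k, 35, 25), (k, 5, 25), (m, 22, 16), (m, 22, 31), (w, 17, 14), (w, 17, 7), (w, 27, 14), (w, 27, 7), (w, 38, 14), (w, 38, 7)}.
Filtering on B ≤ 16 leaves {(m, 22, 16), (w, 17, 14), (w, 17, 7), (w, 27, 14), (w, 27, 7), (w, 38, 14), (w, 38, 7)}.
Projecting to B, F (4 duplicate(s) eliminated): {(14, w), (16, m), (7, w)}
Intersection: {(14, w), (16, m), (7, w)} with {(16, m), (16, p), (31, b), (36, m), (7, w)} → {(16, m), (7, w)}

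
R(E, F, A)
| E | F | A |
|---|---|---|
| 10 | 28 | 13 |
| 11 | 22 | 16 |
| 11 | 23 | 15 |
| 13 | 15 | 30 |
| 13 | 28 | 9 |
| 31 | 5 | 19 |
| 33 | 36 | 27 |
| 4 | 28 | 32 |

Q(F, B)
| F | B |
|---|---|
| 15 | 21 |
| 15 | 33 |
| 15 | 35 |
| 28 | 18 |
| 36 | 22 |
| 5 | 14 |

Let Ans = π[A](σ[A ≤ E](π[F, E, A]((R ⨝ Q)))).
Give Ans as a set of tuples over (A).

{19, 27, 9}

Natural join on F: {(10, 28, 13, 18), (13, 15, 30, 21), (13, 15, 30, 33), (13, 15, 30, 35), (13, 28, 9, 18), (31, 5, 19, 14), (33, 36, 27, 22), (4, 28, 32, 18)}
π_{F, E, A} gives {(15, 13, 30), (28, 10, 13), (28, 13, 9), (28, 4, 32), (36, 33, 27), (5, 31, 19)} (2 duplicate(s) eliminated).
Selection A ≤ E: {(28, 13, 9), (36, 33, 27), (5, 31, 19)}
π_{A} gives {19, 27, 9}.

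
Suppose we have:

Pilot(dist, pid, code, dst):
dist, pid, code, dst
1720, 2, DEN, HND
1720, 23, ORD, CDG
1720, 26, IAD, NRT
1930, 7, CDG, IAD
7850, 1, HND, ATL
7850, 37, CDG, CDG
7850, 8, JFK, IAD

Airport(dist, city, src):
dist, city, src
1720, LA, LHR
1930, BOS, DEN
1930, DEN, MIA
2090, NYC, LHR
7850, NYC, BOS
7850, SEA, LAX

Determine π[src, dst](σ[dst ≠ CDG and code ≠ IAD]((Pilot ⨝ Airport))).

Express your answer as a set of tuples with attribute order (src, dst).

Natural join on dist: {(1720, 2, DEN, HND, LA, LHR), (1720, 23, ORD, CDG, LA, LHR), (1720, 26, IAD, NRT, LA, LHR), (1930, 7, CDG, IAD, BOS, DEN), (1930, 7, CDG, IAD, DEN, MIA), (7850, 1, HND, ATL, NYC, BOS), (7850, 1, HND, ATL, SEA, LAX), (7850, 37, CDG, CDG, NYC, BOS), (7850, 37, CDG, CDG, SEA, LAX), (7850, 8, JFK, IAD, NYC, BOS), (7850, 8, JFK, IAD, SEA, LAX)}
Apply σ_{dst ≠ CDG and code ≠ IAD}; surviving tuples: {(1720, 2, DEN, HND, LA, LHR), (1930, 7, CDG, IAD, BOS, DEN), (1930, 7, CDG, IAD, DEN, MIA), (7850, 1, HND, ATL, NYC, BOS), (7850, 1, HND, ATL, SEA, LAX), (7850, 8, JFK, IAD, NYC, BOS), (7850, 8, JFK, IAD, SEA, LAX)}
Projecting to src, dst: {(BOS, ATL), (BOS, IAD), (DEN, IAD), (LAX, ATL), (LAX, IAD), (LHR, HND), (MIA, IAD)}

{(BOS, ATL), (BOS, IAD), (DEN, IAD), (LAX, ATL), (LAX, IAD), (LHR, HND), (MIA, IAD)}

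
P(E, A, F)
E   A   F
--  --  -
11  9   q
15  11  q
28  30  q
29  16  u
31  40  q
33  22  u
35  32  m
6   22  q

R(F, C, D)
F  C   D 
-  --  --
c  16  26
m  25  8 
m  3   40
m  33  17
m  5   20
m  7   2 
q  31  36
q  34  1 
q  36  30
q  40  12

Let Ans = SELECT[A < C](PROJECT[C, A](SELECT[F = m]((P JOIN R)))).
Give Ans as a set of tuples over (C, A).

P ⋈ R (natural join on F): {(11, 9, q, 31, 36), (11, 9, q, 34, 1), (11, 9, q, 36, 30), (11, 9, q, 40, 12), (15, 11, q, 31, 36), (15, 11, q, 34, 1), (15, 11, q, 36, 30), (15, 11, q, 40, 12), (28, 30, q, 31, 36), (28, 30, q, 34, 1), (28, 30, q, 36, 30), (28, 30, q, 40, 12), (31, 40, q, 31, 36), (31, 40, q, 34, 1), (31, 40, q, 36, 30), (31, 40, q, 40, 12), (35, 32, m, 25, 8), (35, 32, m, 3, 40), (35, 32, m, 33, 17), (35, 32, m, 5, 20), (35, 32, m, 7, 2), (6, 22, q, 31, 36), (6, 22, q, 34, 1), (6, 22, q, 36, 30), (6, 22, q, 40, 12)}
Selection F = m: {(35, 32, m, 25, 8), (35, 32, m, 3, 40), (35, 32, m, 33, 17), (35, 32, m, 5, 20), (35, 32, m, 7, 2)}
Projecting to C, A: {(25, 32), (3, 32), (33, 32), (5, 32), (7, 32)}
Selection A < C: {(33, 32)}

{(33, 32)}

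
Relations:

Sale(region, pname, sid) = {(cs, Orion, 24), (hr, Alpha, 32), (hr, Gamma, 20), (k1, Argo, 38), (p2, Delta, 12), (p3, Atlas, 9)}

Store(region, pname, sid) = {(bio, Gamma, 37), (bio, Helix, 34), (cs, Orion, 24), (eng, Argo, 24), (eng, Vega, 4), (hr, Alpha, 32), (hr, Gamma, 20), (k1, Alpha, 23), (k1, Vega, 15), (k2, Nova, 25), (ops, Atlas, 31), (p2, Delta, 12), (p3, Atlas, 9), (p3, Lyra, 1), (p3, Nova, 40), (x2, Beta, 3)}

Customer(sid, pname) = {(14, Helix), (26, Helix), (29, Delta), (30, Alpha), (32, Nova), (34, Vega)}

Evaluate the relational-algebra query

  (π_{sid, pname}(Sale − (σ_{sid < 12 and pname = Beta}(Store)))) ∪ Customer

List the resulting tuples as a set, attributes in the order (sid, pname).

Filtering on sid < 12 and pname = Beta leaves {(x2, Beta, 3)}.
Difference: {(cs, Orion, 24), (hr, Alpha, 32), (hr, Gamma, 20), (k1, Argo, 38), (p2, Delta, 12), (p3, Atlas, 9)} with {(x2, Beta, 3)} → {(cs, Orion, 24), (hr, Alpha, 32), (hr, Gamma, 20), (k1, Argo, 38), (p2, Delta, 12), (p3, Atlas, 9)}
π[sid, pname]: project onto (sid, pname) → {(12, Delta), (20, Gamma), (24, Orion), (32, Alpha), (38, Argo), (9, Atlas)}
Union: {(12, Delta), (20, Gamma), (24, Orion), (32, Alpha), (38, Argo), (9, Atlas)} with {(14, Helix), (26, Helix), (29, Delta), (30, Alpha), (32, Nova), (34, Vega)} → {(12, Delta), (14, Helix), (20, Gamma), (24, Orion), (26, Helix), (29, Delta), (30, Alpha), (32, Alpha), (32, Nova), (34, Vega), (38, Argo), (9, Atlas)}

{(12, Delta), (14, Helix), (20, Gamma), (24, Orion), (26, Helix), (29, Delta), (30, Alpha), (32, Alpha), (32, Nova), (34, Vega), (38, Argo), (9, Atlas)}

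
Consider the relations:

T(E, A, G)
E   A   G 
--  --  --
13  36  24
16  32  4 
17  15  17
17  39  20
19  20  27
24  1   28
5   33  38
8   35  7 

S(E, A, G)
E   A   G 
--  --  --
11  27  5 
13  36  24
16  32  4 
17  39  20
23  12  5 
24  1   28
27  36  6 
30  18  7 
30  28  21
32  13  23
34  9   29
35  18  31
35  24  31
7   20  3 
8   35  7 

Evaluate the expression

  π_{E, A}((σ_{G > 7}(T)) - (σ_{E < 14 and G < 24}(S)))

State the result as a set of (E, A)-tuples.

{(13, 36), (17, 15), (17, 39), (19, 20), (24, 1), (5, 33)}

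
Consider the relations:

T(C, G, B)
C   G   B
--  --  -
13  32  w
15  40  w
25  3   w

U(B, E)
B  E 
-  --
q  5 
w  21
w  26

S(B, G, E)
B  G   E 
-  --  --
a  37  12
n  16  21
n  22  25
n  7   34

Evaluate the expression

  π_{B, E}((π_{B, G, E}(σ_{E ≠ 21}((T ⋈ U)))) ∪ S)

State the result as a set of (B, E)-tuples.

T ⋈ U (natural join on B): {(13, 32, w, 21), (13, 32, w, 26), (15, 40, w, 21), (15, 40, w, 26), (25, 3, w, 21), (25, 3, w, 26)}
σ[E ≠ 21]: keep tuples satisfying E ≠ 21 → {(13, 32, w, 26), (15, 40, w, 26), (25, 3, w, 26)}
Keep only column(s) B, G, E: {(w, 3, 26), (w, 32, 26), (w, 40, 26)}
Taking the union: {(a, 37, 12), (n, 16, 21), (n, 22, 25), (n, 7, 34), (w, 3, 26), (w, 32, 26), (w, 40, 26)}
Keep only column(s) B, E (2 duplicate(s) eliminated): {(a, 12), (n, 21), (n, 25), (n, 34), (w, 26)}

{(a, 12), (n, 21), (n, 25), (n, 34), (w, 26)}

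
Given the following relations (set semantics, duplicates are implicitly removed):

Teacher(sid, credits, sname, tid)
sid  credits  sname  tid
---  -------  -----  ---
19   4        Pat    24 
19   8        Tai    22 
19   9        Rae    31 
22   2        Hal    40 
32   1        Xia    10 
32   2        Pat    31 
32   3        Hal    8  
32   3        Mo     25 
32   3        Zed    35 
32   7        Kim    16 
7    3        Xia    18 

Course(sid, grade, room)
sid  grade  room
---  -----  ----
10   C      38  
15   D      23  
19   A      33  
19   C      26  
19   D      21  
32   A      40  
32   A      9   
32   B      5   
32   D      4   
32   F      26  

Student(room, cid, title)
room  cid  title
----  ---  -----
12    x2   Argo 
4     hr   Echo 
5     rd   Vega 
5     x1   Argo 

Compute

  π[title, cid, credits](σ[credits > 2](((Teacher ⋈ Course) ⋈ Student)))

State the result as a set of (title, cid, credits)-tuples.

{(Argo, x1, 3), (Argo, x1, 7), (Echo, hr, 3), (Echo, hr, 7), (Vega, rd, 3), (Vega, rd, 7)}

Natural join on sid: {(19, 4, Pat, 24, A, 33), (19, 4, Pat, 24, C, 26), (19, 4, Pat, 24, D, 21), (19, 8, Tai, 22, A, 33), (19, 8, Tai, 22, C, 26), (19, 8, Tai, 22, D, 21), (19, 9, Rae, 31, A, 33), (19, 9, Rae, 31, C, 26), (19, 9, Rae, 31, D, 21), (32, 1, Xia, 10, A, 40), (32, 1, Xia, 10, A, 9), (32, 1, Xia, 10, B, 5), (32, 1, Xia, 10, D, 4), (32, 1, Xia, 10, F, 26), (32, 2, Pat, 31, A, 40), (32, 2, Pat, 31, A, 9), (32, 2, Pat, 31, B, 5), (32, 2, Pat, 31, D, 4), (32, 2, Pat, 31, F, 26), (32, 3, Hal, 8, A, 40), (32, 3, Hal, 8, A, 9), (32, 3, Hal, 8, B, 5), (32, 3, Hal, 8, D, 4), (32, 3, Hal, 8, F, 26), (32, 3, Mo, 25, A, 40), (32, 3, Mo, 25, A, 9), (32, 3, Mo, 25, B, 5), (32, 3, Mo, 25, D, 4), (32, 3, Mo, 25, F, 26), (32, 3, Zed, 35, A, 40), (32, 3, Zed, 35, A, 9), (32, 3, Zed, 35, B, 5), (32, 3, Zed, 35, D, 4), (32, 3, Zed, 35, F, 26), (32, 7, Kim, 16, A, 40), (32, 7, Kim, 16, A, 9), (32, 7, Kim, 16, B, 5), (32, 7, Kim, 16, D, 4), (32, 7, Kim, 16, F, 26)}
Natural join on room: {(32, 1, Xia, 10, B, 5, rd, Vega), (32, 1, Xia, 10, B, 5, x1, Argo), (32, 1, Xia, 10, D, 4, hr, Echo), (32, 2, Pat, 31, B, 5, rd, Vega), (32, 2, Pat, 31, B, 5, x1, Argo), (32, 2, Pat, 31, D, 4, hr, Echo), (32, 3, Hal, 8, B, 5, rd, Vega), (32, 3, Hal, 8, B, 5, x1, Argo), (32, 3, Hal, 8, D, 4, hr, Echo), (32, 3, Mo, 25, B, 5, rd, Vega), (32, 3, Mo, 25, B, 5, x1, Argo), (32, 3, Mo, 25, D, 4, hr, Echo), (32, 3, Zed, 35, B, 5, rd, Vega), (32, 3, Zed, 35, B, 5, x1, Argo), (32, 3, Zed, 35, D, 4, hr, Echo), (32, 7, Kim, 16, B, 5, rd, Vega), (32, 7, Kim, 16, B, 5, x1, Argo), (32, 7, Kim, 16, D, 4, hr, Echo)}
Apply σ_{credits > 2}; surviving tuples: {(32, 3, Hal, 8, B, 5, rd, Vega), (32, 3, Hal, 8, B, 5, x1, Argo), (32, 3, Hal, 8, D, 4, hr, Echo), (32, 3, Mo, 25, B, 5, rd, Vega), (32, 3, Mo, 25, B, 5, x1, Argo), (32, 3, Mo, 25, D, 4, hr, Echo), (32, 3, Zed, 35, B, 5, rd, Vega), (32, 3, Zed, 35, B, 5, x1, Argo), (32, 3, Zed, 35, D, 4, hr, Echo), (32, 7, Kim, 16, B, 5, rd, Vega), (32, 7, Kim, 16, B, 5, x1, Argo), (32, 7, Kim, 16, D, 4, hr, Echo)}
Projecting to title, cid, credits (6 duplicate(s) eliminated): {(Argo, x1, 3), (Argo, x1, 7), (Echo, hr, 3), (Echo, hr, 7), (Vega, rd, 3), (Vega, rd, 7)}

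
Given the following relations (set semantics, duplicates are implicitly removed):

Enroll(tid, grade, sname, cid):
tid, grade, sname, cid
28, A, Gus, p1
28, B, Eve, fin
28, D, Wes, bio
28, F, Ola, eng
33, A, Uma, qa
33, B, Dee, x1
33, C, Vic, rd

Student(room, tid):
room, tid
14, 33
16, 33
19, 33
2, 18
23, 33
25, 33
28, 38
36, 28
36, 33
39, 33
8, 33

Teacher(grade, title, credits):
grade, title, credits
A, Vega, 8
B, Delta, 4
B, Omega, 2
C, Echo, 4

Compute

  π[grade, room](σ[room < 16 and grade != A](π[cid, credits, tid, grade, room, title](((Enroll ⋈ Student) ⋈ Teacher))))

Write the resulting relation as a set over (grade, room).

Joining Enroll and Student on tid yields {(28, A, Gus, p1, 36), (28, B, Eve, fin, 36), (28, D, Wes, bio, 36), (28, F, Ola, eng, 36), (33, A, Uma, qa, 14), (33, A, Uma, qa, 16), (33, A, Uma, qa, 19), (33, A, Uma, qa, 23), (33, A, Uma, qa, 25), (33, A, Uma, qa, 36), (33, A, Uma, qa, 39), (33, A, Uma, qa, 8), (33, B, Dee, x1, 14), (33, B, Dee, x1, 16), (33, B, Dee, x1, 19), (33, B, Dee, x1, 23), (33, B, Dee, x1, 25), (33, B, Dee, x1, 36), (33, B, Dee, x1, 39), (33, B, Dee, x1, 8), (33, C, Vic, rd, 14), (33, C, Vic, rd, 16), (33, C, Vic, rd, 19), (33, C, Vic, rd, 23), (33, C, Vic, rd, 25), (33, C, Vic, rd, 36), (33, C, Vic, rd, 39), (33, C, Vic, rd, 8)}.
Joining (Enroll ⋈ Student) and Teacher on grade yields {(28, A, Gus, p1, 36, Vega, 8), (28, B, Eve, fin, 36, Delta, 4), (28, B, Eve, fin, 36, Omega, 2), (33, A, Uma, qa, 14, Vega, 8), (33, A, Uma, qa, 16, Vega, 8), (33, A, Uma, qa, 19, Vega, 8), (33, A, Uma, qa, 23, Vega, 8), (33, A, Uma, qa, 25, Vega, 8), (33, A, Uma, qa, 36, Vega, 8), (33, A, Uma, qa, 39, Vega, 8), (33, A, Uma, qa, 8, Vega, 8), (33, B, Dee, x1, 14, Delta, 4), (33, B, Dee, x1, 14, Omega, 2), (33, B, Dee, x1, 16, Delta, 4), (33, B, Dee, x1, 16, Omega, 2), (33, B, Dee, x1, 19, Delta, 4), (33, B, Dee, x1, 19, Omega, 2), (33, B, Dee, x1, 23, Delta, 4), (33, B, Dee, x1, 23, Omega, 2), (33, B, Dee, x1, 25, Delta, 4), (33, B, Dee, x1, 25, Omega, 2), (33, B, Dee, x1, 36, Delta, 4), (33, B, Dee, x1, 36, Omega, 2), (33, B, Dee, x1, 39, Delta, 4), (33, B, Dee, x1, 39, Omega, 2), (33, B, Dee, x1, 8, Delta, 4), (33, B, Dee, x1, 8, Omega, 2), (33, C, Vic, rd, 14, Echo, 4), (33, C, Vic, rd, 16, Echo, 4), (33, C, Vic, rd, 19, Echo, 4), (33, C, Vic, rd, 23, Echo, 4), (33, C, Vic, rd, 25, Echo, 4), (33, C, Vic, rd, 36, Echo, 4), (33, C, Vic, rd, 39, Echo, 4), (33, C, Vic, rd, 8, Echo, 4)}.
π[cid, credits, tid, grade, room, title]: project onto (cid, credits, tid, grade, room, title) → {(fin, 2, 28, B, 36, Omega), (fin, 4, 28, B, 36, Delta), (p1, 8, 28, A, 36, Vega), (qa, 8, 33, A, 14, Vega), (qa, 8, 33, A, 16, Vega), (qa, 8, 33, A, 19, Vega), (qa, 8, 33, A, 23, Vega), (qa, 8, 33, A, 25, Vega), (qa, 8, 33, A, 36, Vega), (qa, 8, 33, A, 39, Vega), (qa, 8, 33, A, 8, Vega), (rd, 4, 33, C, 14, Echo), (rd, 4, 33, C, 16, Echo), (rd, 4, 33, C, 19, Echo), (rd, 4, 33, C, 23, Echo), (rd, 4, 33, C, 25, Echo), (rd, 4, 33, C, 36, Echo), (rd, 4, 33, C, 39, Echo), (rd, 4, 33, C, 8, Echo), (x1, 2, 33, B, 14, Omega), (x1, 2, 33, B, 16, Omega), (x1, 2, 33, B, 19, Omega), (x1, 2, 33, B, 23, Omega), (x1, 2, 33, B, 25, Omega), (x1, 2, 33, B, 36, Omega), (x1, 2, 33, B, 39, Omega), (x1, 2, 33, B, 8, Omega), (x1, 4, 33, B, 14, Delta), (x1, 4, 33, B, 16, Delta), (x1, 4, 33, B, 19, Delta), (x1, 4, 33, B, 23, Delta), (x1, 4, 33, B, 25, Delta), (x1, 4, 33, B, 36, Delta), (x1, 4, 33, B, 39, Delta), (x1, 4, 33, B, 8, Delta)}
Filtering on room < 16 and grade != A leaves {(rd, 4, 33, C, 14, Echo), (rd, 4, 33, C, 8, Echo), (x1, 2, 33, B, 14, Omega), (x1, 2, 33, B, 8, Omega), (x1, 4, 33, B, 14, Delta), (x1, 4, 33, B, 8, Delta)}.
π[grade, room]: project onto (grade, room) (2 duplicate(s) eliminated) → {(B, 14), (B, 8), (C, 14), (C, 8)}

{(B, 14), (B, 8), (C, 14), (C, 8)}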